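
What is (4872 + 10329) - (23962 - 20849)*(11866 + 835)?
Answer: -39523012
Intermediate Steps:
(4872 + 10329) - (23962 - 20849)*(11866 + 835) = 15201 - 3113*12701 = 15201 - 1*39538213 = 15201 - 39538213 = -39523012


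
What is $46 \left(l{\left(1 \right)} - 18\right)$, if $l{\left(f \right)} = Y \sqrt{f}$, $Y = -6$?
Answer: $-1104$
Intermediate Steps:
$l{\left(f \right)} = - 6 \sqrt{f}$
$46 \left(l{\left(1 \right)} - 18\right) = 46 \left(- 6 \sqrt{1} - 18\right) = 46 \left(\left(-6\right) 1 - 18\right) = 46 \left(-6 - 18\right) = 46 \left(-24\right) = -1104$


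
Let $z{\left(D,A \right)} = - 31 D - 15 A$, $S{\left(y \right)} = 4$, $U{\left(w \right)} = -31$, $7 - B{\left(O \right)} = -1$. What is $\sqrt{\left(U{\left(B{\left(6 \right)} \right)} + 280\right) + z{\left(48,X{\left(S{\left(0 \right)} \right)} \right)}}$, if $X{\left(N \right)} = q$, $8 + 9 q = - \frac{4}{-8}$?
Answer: $\frac{i \sqrt{4906}}{2} \approx 35.021 i$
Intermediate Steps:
$B{\left(O \right)} = 8$ ($B{\left(O \right)} = 7 - -1 = 7 + 1 = 8$)
$q = - \frac{5}{6}$ ($q = - \frac{8}{9} + \frac{\left(-4\right) \frac{1}{-8}}{9} = - \frac{8}{9} + \frac{\left(-4\right) \left(- \frac{1}{8}\right)}{9} = - \frac{8}{9} + \frac{1}{9} \cdot \frac{1}{2} = - \frac{8}{9} + \frac{1}{18} = - \frac{5}{6} \approx -0.83333$)
$X{\left(N \right)} = - \frac{5}{6}$
$\sqrt{\left(U{\left(B{\left(6 \right)} \right)} + 280\right) + z{\left(48,X{\left(S{\left(0 \right)} \right)} \right)}} = \sqrt{\left(-31 + 280\right) - \frac{2951}{2}} = \sqrt{249 + \left(-1488 + \frac{25}{2}\right)} = \sqrt{249 - \frac{2951}{2}} = \sqrt{- \frac{2453}{2}} = \frac{i \sqrt{4906}}{2}$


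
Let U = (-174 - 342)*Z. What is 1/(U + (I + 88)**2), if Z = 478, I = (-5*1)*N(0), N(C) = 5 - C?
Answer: -1/242679 ≈ -4.1207e-6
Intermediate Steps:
I = -25 (I = (-5*1)*(5 - 1*0) = -5*(5 + 0) = -5*5 = -25)
U = -246648 (U = (-174 - 342)*478 = -516*478 = -246648)
1/(U + (I + 88)**2) = 1/(-246648 + (-25 + 88)**2) = 1/(-246648 + 63**2) = 1/(-246648 + 3969) = 1/(-242679) = -1/242679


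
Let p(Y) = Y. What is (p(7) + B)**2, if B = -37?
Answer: 900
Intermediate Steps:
(p(7) + B)**2 = (7 - 37)**2 = (-30)**2 = 900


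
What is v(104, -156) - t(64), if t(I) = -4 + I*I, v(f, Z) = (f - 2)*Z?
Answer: -20004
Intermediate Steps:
v(f, Z) = Z*(-2 + f) (v(f, Z) = (-2 + f)*Z = Z*(-2 + f))
t(I) = -4 + I²
v(104, -156) - t(64) = -156*(-2 + 104) - (-4 + 64²) = -156*102 - (-4 + 4096) = -15912 - 1*4092 = -15912 - 4092 = -20004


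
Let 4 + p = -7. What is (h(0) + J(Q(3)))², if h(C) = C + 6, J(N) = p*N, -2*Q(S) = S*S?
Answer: 12321/4 ≈ 3080.3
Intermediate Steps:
p = -11 (p = -4 - 7 = -11)
Q(S) = -S²/2 (Q(S) = -S*S/2 = -S²/2)
J(N) = -11*N
h(C) = 6 + C
(h(0) + J(Q(3)))² = ((6 + 0) - (-11)*3²/2)² = (6 - (-11)*9/2)² = (6 - 11*(-9/2))² = (6 + 99/2)² = (111/2)² = 12321/4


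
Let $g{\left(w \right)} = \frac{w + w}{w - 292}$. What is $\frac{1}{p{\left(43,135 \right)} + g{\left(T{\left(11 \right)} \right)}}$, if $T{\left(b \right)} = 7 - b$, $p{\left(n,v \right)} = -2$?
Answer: $- \frac{37}{73} \approx -0.50685$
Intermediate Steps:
$g{\left(w \right)} = \frac{2 w}{-292 + w}$
$\frac{1}{p{\left(43,135 \right)} + g{\left(T{\left(11 \right)} \right)}} = \frac{1}{-2 + \frac{2 \left(7 - 11\right)}{-292 + \left(7 - 11\right)}} = \frac{1}{-2 + 2 \left(-4\right) \frac{1}{-292 - 4}} = \frac{1}{-2 + 2 \left(-4\right) \frac{1}{-296}} = \frac{1}{-2 + 2 \left(-4\right) \left(- \frac{1}{296}\right)} = \frac{1}{-2 + \frac{1}{37}} = \frac{1}{- \frac{73}{37}} = - \frac{37}{73}$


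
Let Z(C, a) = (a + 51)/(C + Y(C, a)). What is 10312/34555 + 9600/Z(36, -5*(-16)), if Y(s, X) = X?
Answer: 38481798872/4526705 ≈ 8501.1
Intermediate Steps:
Z(C, a) = (51 + a)/(C + a) (Z(C, a) = (a + 51)/(C + a) = (51 + a)/(C + a))
10312/34555 + 9600/Z(36, -5*(-16)) = 10312/34555 + 9600/(((51 - 5*(-16))/(36 - 5*(-16)))) = 10312*(1/34555) + 9600/(((51 + 80)/(36 + 80))) = 10312/34555 + 9600/((131/116)) = 10312/34555 + 9600/(((1/116)*131)) = 10312/34555 + 9600/(131/116) = 10312/34555 + 9600*(116/131) = 10312/34555 + 1113600/131 = 38481798872/4526705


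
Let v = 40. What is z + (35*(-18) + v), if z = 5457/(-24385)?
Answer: -14392607/24385 ≈ -590.22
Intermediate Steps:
z = -5457/24385 (z = 5457*(-1/24385) = -5457/24385 ≈ -0.22379)
z + (35*(-18) + v) = -5457/24385 + (35*(-18) + 40) = -5457/24385 + (-630 + 40) = -5457/24385 - 590 = -14392607/24385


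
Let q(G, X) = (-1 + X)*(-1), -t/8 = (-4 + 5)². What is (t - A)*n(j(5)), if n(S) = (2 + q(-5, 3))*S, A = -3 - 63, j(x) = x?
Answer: 0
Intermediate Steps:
t = -8 (t = -8*(-4 + 5)² = -8*1² = -8*1 = -8)
q(G, X) = 1 - X
A = -66
n(S) = 0 (n(S) = (2 + (1 - 1*3))*S = (2 + (1 - 3))*S = (2 - 2)*S = 0*S = 0)
(t - A)*n(j(5)) = (-8 - 1*(-66))*0 = (-8 + 66)*0 = 58*0 = 0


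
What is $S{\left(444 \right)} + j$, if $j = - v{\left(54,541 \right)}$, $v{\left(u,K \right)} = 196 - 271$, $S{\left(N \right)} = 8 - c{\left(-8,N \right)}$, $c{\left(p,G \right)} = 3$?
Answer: $80$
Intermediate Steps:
$S{\left(N \right)} = 5$ ($S{\left(N \right)} = 8 - 3 = 5$)
$v{\left(u,K \right)} = -75$ ($v{\left(u,K \right)} = 196 - 271 = -75$)
$j = 75$ ($j = \left(-1\right) \left(-75\right) = 75$)
$S{\left(444 \right)} + j = 5 + 75 = 80$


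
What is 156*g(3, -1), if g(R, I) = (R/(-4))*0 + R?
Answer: 468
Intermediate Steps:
g(R, I) = R (g(R, I) = (R*(-¼))*0 + R = -R/4*0 + R = 0 + R = R)
156*g(3, -1) = 156*3 = 468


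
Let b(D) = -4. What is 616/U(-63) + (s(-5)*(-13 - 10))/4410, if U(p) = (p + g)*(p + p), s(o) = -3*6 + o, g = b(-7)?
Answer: 19001/98490 ≈ 0.19292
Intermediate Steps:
g = -4
s(o) = -18 + o
U(p) = 2*p*(-4 + p) (U(p) = (p - 4)*(p + p) = (-4 + p)*(2*p) = 2*p*(-4 + p))
616/U(-63) + (s(-5)*(-13 - 10))/4410 = 616/((2*(-63)*(-4 - 63))) + ((-18 - 5)*(-13 - 10))/4410 = 616/((2*(-63)*(-67))) - 23*(-23)*(1/4410) = 616/8442 + 529*(1/4410) = 616*(1/8442) + 529/4410 = 44/603 + 529/4410 = 19001/98490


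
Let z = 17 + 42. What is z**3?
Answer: 205379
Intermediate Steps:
z = 59
z**3 = 59**3 = 205379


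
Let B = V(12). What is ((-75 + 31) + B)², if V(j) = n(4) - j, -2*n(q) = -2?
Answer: 3025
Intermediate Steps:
n(q) = 1 (n(q) = -½*(-2) = 1)
V(j) = 1 - j
B = -11 (B = 1 - 1*12 = 1 - 12 = -11)
((-75 + 31) + B)² = ((-75 + 31) - 11)² = (-44 - 11)² = (-55)² = 3025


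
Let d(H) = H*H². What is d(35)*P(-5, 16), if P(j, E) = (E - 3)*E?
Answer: 8918000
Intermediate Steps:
P(j, E) = E*(-3 + E) (P(j, E) = (-3 + E)*E = E*(-3 + E))
d(H) = H³
d(35)*P(-5, 16) = 35³*(16*(-3 + 16)) = 42875*(16*13) = 42875*208 = 8918000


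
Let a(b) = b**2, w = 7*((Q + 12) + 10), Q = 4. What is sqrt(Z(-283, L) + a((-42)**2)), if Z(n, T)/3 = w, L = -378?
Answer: sqrt(3112242) ≈ 1764.2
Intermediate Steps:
w = 182 (w = 7*((4 + 12) + 10) = 7*(16 + 10) = 7*26 = 182)
Z(n, T) = 546 (Z(n, T) = 3*182 = 546)
sqrt(Z(-283, L) + a((-42)**2)) = sqrt(546 + ((-42)**2)**2) = sqrt(546 + 1764**2) = sqrt(546 + 3111696) = sqrt(3112242)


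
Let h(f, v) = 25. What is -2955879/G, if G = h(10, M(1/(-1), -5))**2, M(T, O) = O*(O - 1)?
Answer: -2955879/625 ≈ -4729.4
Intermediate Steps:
M(T, O) = O*(-1 + O)
G = 625 (G = 25**2 = 625)
-2955879/G = -2955879/625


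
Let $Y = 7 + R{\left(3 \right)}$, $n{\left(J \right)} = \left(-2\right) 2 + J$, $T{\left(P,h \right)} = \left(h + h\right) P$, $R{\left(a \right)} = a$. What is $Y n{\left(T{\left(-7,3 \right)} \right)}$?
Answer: $-460$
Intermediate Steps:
$T{\left(P,h \right)} = 2 P h$ ($T{\left(P,h \right)} = 2 h P = 2 P h$)
$n{\left(J \right)} = -4 + J$
$Y = 10$ ($Y = 7 + 3 = 10$)
$Y n{\left(T{\left(-7,3 \right)} \right)} = 10 \left(-4 + 2 \left(-7\right) 3\right) = 10 \left(-4 - 42\right) = 10 \left(-46\right) = -460$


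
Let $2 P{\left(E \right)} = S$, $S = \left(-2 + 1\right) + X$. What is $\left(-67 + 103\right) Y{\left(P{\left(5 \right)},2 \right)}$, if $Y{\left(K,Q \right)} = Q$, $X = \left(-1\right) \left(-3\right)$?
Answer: $72$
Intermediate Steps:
$X = 3$
$S = 2$ ($S = \left(-2 + 1\right) + 3 = -1 + 3 = 2$)
$P{\left(E \right)} = 1$ ($P{\left(E \right)} = \frac{1}{2} \cdot 2 = 1$)
$\left(-67 + 103\right) Y{\left(P{\left(5 \right)},2 \right)} = \left(-67 + 103\right) 2 = 36 \cdot 2 = 72$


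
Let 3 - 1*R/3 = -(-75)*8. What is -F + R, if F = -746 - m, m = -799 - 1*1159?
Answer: -3003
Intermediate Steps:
m = -1958 (m = -799 - 1159 = -1958)
F = 1212 (F = -746 - 1*(-1958) = -746 + 1958 = 1212)
R = -1791 (R = 9 - (-45)*(-5*8) = 9 - (-45)*(-40) = 9 - 3*600 = 9 - 1800 = -1791)
-F + R = -1*1212 - 1791 = -1212 - 1791 = -3003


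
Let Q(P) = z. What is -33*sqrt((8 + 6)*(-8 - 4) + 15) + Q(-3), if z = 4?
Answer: 4 - 99*I*sqrt(17) ≈ 4.0 - 408.19*I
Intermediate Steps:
Q(P) = 4
-33*sqrt((8 + 6)*(-8 - 4) + 15) + Q(-3) = -33*sqrt((8 + 6)*(-8 - 4) + 15) + 4 = -33*sqrt(14*(-12) + 15) + 4 = -33*sqrt(-168 + 15) + 4 = -99*I*sqrt(17) + 4 = 4 - 99*I*sqrt(17)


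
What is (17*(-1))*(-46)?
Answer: 782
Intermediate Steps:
(17*(-1))*(-46) = -17*(-46) = 782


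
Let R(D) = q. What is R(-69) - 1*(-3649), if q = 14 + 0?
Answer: 3663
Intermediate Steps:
q = 14
R(D) = 14
R(-69) - 1*(-3649) = 14 - 1*(-3649) = 14 + 3649 = 3663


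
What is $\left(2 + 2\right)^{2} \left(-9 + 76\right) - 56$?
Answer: $1016$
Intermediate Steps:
$\left(2 + 2\right)^{2} \left(-9 + 76\right) - 56 = 4^{2} \cdot 67 - 56 = 16 \cdot 67 - 56 = 1072 - 56 = 1016$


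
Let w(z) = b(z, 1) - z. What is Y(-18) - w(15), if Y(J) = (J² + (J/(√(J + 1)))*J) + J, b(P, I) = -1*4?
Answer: 325 - 324*I*√17/17 ≈ 325.0 - 78.582*I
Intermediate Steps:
b(P, I) = -4
w(z) = -4 - z
Y(J) = J + J² + J²/√(1 + J) (Y(J) = (J² + (J/(√(1 + J)))*J) + J = (J² + (J/√(1 + J))*J) + J = (J² + J²/√(1 + J)) + J = J + J² + J²/√(1 + J))
Y(-18) - w(15) = (-18 + (-18)² + (-18)²/√(1 - 18)) - (-4 - 1*15) = (-18 + 324 + 324/√(-17)) - (-4 - 15) = (-18 + 324 + 324*(-I*√17/17)) - 1*(-19) = (-18 + 324 - 324*I*√17/17) + 19 = (306 - 324*I*√17/17) + 19 = 325 - 324*I*√17/17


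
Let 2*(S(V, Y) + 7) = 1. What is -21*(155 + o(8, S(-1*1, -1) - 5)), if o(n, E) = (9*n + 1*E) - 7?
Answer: -8757/2 ≈ -4378.5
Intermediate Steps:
S(V, Y) = -13/2 (S(V, Y) = -7 + (½)*1 = -7 + ½ = -13/2)
o(n, E) = -7 + E + 9*n (o(n, E) = (9*n + E) - 7 = (E + 9*n) - 7 = -7 + E + 9*n)
-21*(155 + o(8, S(-1*1, -1) - 5)) = -21*(155 + (-7 + (-13/2 - 5) + 9*8)) = -21*(155 + (-7 - 23/2 + 72)) = -21*(155 + 107/2) = -21*417/2 = -8757/2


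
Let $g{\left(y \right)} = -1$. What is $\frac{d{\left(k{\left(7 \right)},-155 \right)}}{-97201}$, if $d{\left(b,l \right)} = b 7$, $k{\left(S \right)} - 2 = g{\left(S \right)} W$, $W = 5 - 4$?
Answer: $- \frac{7}{97201} \approx -7.2016 \cdot 10^{-5}$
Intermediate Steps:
$W = 1$ ($W = 5 - 4 = 1$)
$k{\left(S \right)} = 1$ ($k{\left(S \right)} = 2 - 1 = 1$)
$d{\left(b,l \right)} = 7 b$
$\frac{d{\left(k{\left(7 \right)},-155 \right)}}{-97201} = \frac{7 \cdot 1}{-97201} = 7 \left(- \frac{1}{97201}\right) = - \frac{7}{97201}$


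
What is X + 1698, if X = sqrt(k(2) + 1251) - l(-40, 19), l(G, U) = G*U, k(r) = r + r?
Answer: 2458 + sqrt(1255) ≈ 2493.4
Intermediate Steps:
k(r) = 2*r
X = 760 + sqrt(1255) (X = sqrt(2*2 + 1251) - (-40)*19 = sqrt(4 + 1251) - 1*(-760) = sqrt(1255) + 760 = 760 + sqrt(1255) ≈ 795.43)
X + 1698 = (760 + sqrt(1255)) + 1698 = 2458 + sqrt(1255)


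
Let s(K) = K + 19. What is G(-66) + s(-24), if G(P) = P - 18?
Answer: -89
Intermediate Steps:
G(P) = -18 + P
s(K) = 19 + K
G(-66) + s(-24) = (-18 - 66) + (19 - 24) = -84 - 5 = -89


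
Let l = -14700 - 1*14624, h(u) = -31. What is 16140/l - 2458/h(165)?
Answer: 17894513/227261 ≈ 78.740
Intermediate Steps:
l = -29324 (l = -14700 - 14624 = -29324)
16140/l - 2458/h(165) = 16140/(-29324) - 2458/(-31) = 16140*(-1/29324) - 2458*(-1/31) = -4035/7331 + 2458/31 = 17894513/227261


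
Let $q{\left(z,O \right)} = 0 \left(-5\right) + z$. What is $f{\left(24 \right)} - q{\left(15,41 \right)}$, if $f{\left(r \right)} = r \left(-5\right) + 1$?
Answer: $-134$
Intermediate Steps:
$f{\left(r \right)} = 1 - 5 r$ ($f{\left(r \right)} = - 5 r + 1 = 1 - 5 r$)
$q{\left(z,O \right)} = z$ ($q{\left(z,O \right)} = 0 + z = z$)
$f{\left(24 \right)} - q{\left(15,41 \right)} = \left(1 - 120\right) - 15 = -119 - 15 = -134$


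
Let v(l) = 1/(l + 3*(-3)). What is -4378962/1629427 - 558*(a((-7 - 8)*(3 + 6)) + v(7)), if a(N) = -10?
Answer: 9542433831/1629427 ≈ 5856.3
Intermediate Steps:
v(l) = 1/(-9 + l) (v(l) = 1/(l - 9) = 1/(-9 + l))
-4378962/1629427 - 558*(a((-7 - 8)*(3 + 6)) + v(7)) = -4378962/1629427 - 558*(-10 + 1/(-9 + 7)) = -4378962*1/1629427 - 558*(-10 + 1/(-2)) = -4378962/1629427 - 558*(-10 - ½) = -4378962/1629427 - 558*(-21)/2 = -4378962/1629427 - 1*(-5859) = -4378962/1629427 + 5859 = 9542433831/1629427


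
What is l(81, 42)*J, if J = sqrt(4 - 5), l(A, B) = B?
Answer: 42*I ≈ 42.0*I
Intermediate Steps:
J = I (J = sqrt(-1) = I ≈ 1.0*I)
l(81, 42)*J = 42*I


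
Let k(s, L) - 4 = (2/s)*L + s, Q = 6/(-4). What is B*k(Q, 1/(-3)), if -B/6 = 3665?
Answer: -194245/3 ≈ -64748.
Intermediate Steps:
B = -21990 (B = -6*3665 = -21990)
Q = -3/2 (Q = 6*(-¼) = -3/2 ≈ -1.5000)
k(s, L) = 4 + s + 2*L/s (k(s, L) = 4 + ((2/s)*L + s) = 4 + (2*L/s + s) = 4 + (s + 2*L/s) = 4 + s + 2*L/s)
B*k(Q, 1/(-3)) = -21990*(4 - 3/2 + 2/(-3*(-3/2))) = -21990*(4 - 3/2 + 2*(-⅓)*(-⅔)) = -21990*(4 - 3/2 + 4/9) = -21990*53/18 = -194245/3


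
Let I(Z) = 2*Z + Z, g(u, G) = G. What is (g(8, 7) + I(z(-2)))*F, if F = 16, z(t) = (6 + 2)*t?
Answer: -656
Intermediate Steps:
z(t) = 8*t
I(Z) = 3*Z
(g(8, 7) + I(z(-2)))*F = (7 + 3*(8*(-2)))*16 = (7 + 3*(-16))*16 = (7 - 48)*16 = -41*16 = -656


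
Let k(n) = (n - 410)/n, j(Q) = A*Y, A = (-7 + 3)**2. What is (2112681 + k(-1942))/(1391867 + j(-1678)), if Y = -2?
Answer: 683804809/450490595 ≈ 1.5179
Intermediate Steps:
A = 16 (A = (-4)**2 = 16)
j(Q) = -32 (j(Q) = 16*(-2) = -32)
k(n) = (-410 + n)/n
(2112681 + k(-1942))/(1391867 + j(-1678)) = (2112681 + (-410 - 1942)/(-1942))/(1391867 - 32) = (2112681 - 1/1942*(-2352))/1391835 = (2112681 + 1176/971)*(1/1391835) = (2051414427/971)*(1/1391835) = 683804809/450490595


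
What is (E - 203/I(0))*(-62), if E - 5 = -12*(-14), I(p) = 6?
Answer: -25885/3 ≈ -8628.3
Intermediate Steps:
E = 173 (E = 5 - 12*(-14) = 5 + 168 = 173)
(E - 203/I(0))*(-62) = (173 - 203/6)*(-62) = (835/6)*(-62) = -25885/3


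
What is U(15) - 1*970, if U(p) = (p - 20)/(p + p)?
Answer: -5821/6 ≈ -970.17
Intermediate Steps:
U(p) = (-20 + p)/(2*p) (U(p) = (-20 + p)/((2*p)) = (-20 + p)*(1/(2*p)) = (-20 + p)/(2*p))
U(15) - 1*970 = (½)*(-20 + 15)/15 - 1*970 = (½)*(1/15)*(-5) - 970 = -⅙ - 970 = -5821/6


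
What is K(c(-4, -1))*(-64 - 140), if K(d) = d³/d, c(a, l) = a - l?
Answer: -1836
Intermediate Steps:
K(d) = d²
K(c(-4, -1))*(-64 - 140) = (-4 - 1*(-1))²*(-64 - 140) = (-4 + 1)²*(-204) = (-3)²*(-204) = 9*(-204) = -1836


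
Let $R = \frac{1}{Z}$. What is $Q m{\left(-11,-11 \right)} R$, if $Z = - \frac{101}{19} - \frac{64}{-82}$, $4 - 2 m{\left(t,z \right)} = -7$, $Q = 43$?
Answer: $- \frac{368467}{7066} \approx -52.146$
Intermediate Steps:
$m{\left(t,z \right)} = \frac{11}{2}$ ($m{\left(t,z \right)} = 2 - - \frac{7}{2} = 2 + \frac{7}{2} = \frac{11}{2}$)
$Z = - \frac{3533}{779}$ ($Z = \left(-101\right) \frac{1}{19} - - \frac{32}{41} = - \frac{101}{19} + \frac{32}{41} = - \frac{3533}{779} \approx -4.5353$)
$R = - \frac{779}{3533}$ ($R = \frac{1}{- \frac{3533}{779}} = - \frac{779}{3533} \approx -0.22049$)
$Q m{\left(-11,-11 \right)} R = 43 \cdot \frac{11}{2} \left(- \frac{779}{3533}\right) = \frac{473}{2} \left(- \frac{779}{3533}\right) = - \frac{368467}{7066}$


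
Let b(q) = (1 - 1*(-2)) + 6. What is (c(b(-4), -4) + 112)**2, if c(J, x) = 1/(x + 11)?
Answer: 616225/49 ≈ 12576.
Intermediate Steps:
b(q) = 9 (b(q) = (1 + 2) + 6 = 3 + 6 = 9)
c(J, x) = 1/(11 + x)
(c(b(-4), -4) + 112)**2 = (1/(11 - 4) + 112)**2 = (1/7 + 112)**2 = (785/7)**2 = 616225/49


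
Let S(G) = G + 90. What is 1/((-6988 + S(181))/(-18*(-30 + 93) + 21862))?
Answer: -20728/6717 ≈ -3.0859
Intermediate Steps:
S(G) = 90 + G
1/((-6988 + S(181))/(-18*(-30 + 93) + 21862)) = 1/((-6988 + (90 + 181))/(-18*(-30 + 93) + 21862)) = 1/((-6988 + 271)/(-18*63 + 21862)) = 1/(-6717/(-1134 + 21862)) = 1/(-6717/20728) = -20728/6717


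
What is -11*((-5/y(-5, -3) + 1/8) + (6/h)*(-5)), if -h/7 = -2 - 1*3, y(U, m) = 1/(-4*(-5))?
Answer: 62051/56 ≈ 1108.1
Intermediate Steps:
y(U, m) = 1/20
h = 35 (h = -7*(-2 - 1*3) = -7*(-2 - 3) = -7*(-5) = 35)
-11*((-5/y(-5, -3) + 1/8) + (6/h)*(-5)) = -11*((-5/1/20 + 1/8) + (6/35)*(-5)) = -11*((-5*20 + 1*(1/8)) + (6*(1/35))*(-5)) = -11*((-100 + 1/8) + (6/35)*(-5)) = -11*(-799/8 - 6/7) = -11*(-5641/56) = 62051/56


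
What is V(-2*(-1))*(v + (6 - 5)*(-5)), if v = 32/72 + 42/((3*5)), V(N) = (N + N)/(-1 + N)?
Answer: -316/45 ≈ -7.0222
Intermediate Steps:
V(N) = 2*N/(-1 + N) (V(N) = (2*N)/(-1 + N) = 2*N/(-1 + N))
v = 146/45 (v = 32*(1/72) + 42/15 = 4/9 + 42*(1/15) = 4/9 + 14/5 = 146/45 ≈ 3.2444)
V(-2*(-1))*(v + (6 - 5)*(-5)) = (2*(-2*(-1))/(-1 - 2*(-1)))*(146/45 + (6 - 5)*(-5)) = (2*2/(-1 + 2))*(146/45 + 1*(-5)) = (2*2/1)*(146/45 - 5) = (2*2*1)*(-79/45) = 4*(-79/45) = -316/45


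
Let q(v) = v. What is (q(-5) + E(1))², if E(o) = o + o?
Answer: 9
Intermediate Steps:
E(o) = 2*o
(q(-5) + E(1))² = (-5 + 2*1)² = (-5 + 2)² = (-3)² = 9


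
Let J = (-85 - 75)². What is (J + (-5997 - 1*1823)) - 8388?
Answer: 9392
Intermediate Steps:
J = 25600 (J = (-160)² = 25600)
(J + (-5997 - 1*1823)) - 8388 = (25600 + (-5997 - 1*1823)) - 8388 = (25600 + (-5997 - 1823)) - 8388 = (25600 - 7820) - 8388 = 17780 - 8388 = 9392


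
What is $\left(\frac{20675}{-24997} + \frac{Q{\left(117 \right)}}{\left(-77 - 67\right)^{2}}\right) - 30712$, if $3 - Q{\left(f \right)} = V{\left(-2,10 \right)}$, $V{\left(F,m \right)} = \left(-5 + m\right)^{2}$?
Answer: $- \frac{7959809767319}{259168896} \approx -30713.0$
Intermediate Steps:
$Q{\left(f \right)} = -22$ ($Q{\left(f \right)} = 3 - \left(-5 + 10\right)^{2} = 3 - 5^{2} = 3 - 25 = -22$)
$\left(\frac{20675}{-24997} + \frac{Q{\left(117 \right)}}{\left(-77 - 67\right)^{2}}\right) - 30712 = \left(\frac{20675}{-24997} - \frac{22}{\left(-77 - 67\right)^{2}}\right) - 30712 = \left(20675 \left(- \frac{1}{24997}\right) - \frac{22}{\left(-144\right)^{2}}\right) - 30712 = \left(- \frac{20675}{24997} - \frac{22}{20736}\right) - 30712 = \left(- \frac{20675}{24997} - \frac{11}{10368}\right) - 30712 = - \frac{214633367}{259168896} - 30712 = - \frac{7959809767319}{259168896}$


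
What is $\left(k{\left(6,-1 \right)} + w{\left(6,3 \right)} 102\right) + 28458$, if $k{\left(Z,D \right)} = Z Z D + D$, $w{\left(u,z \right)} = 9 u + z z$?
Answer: $34847$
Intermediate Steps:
$w{\left(u,z \right)} = z^{2} + 9 u$ ($w{\left(u,z \right)} = 9 u + z^{2} = z^{2} + 9 u$)
$k{\left(Z,D \right)} = D + D Z^{2}$ ($k{\left(Z,D \right)} = Z^{2} D + D = D Z^{2} + D = D + D Z^{2}$)
$\left(k{\left(6,-1 \right)} + w{\left(6,3 \right)} 102\right) + 28458 = \left(- (1 + 6^{2}) + \left(3^{2} + 9 \cdot 6\right) 102\right) + 28458 = \left(- (1 + 36) + \left(9 + 54\right) 102\right) + 28458 = \left(\left(-1\right) 37 + 63 \cdot 102\right) + 28458 = \left(-37 + 6426\right) + 28458 = 6389 + 28458 = 34847$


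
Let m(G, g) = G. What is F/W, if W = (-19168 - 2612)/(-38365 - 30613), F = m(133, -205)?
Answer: 4587037/10890 ≈ 421.22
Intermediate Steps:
F = 133
W = 10890/34489 (W = -21780/(-68978) = -21780*(-1/68978) = 10890/34489 ≈ 0.31575)
F/W = 133/(10890/34489) = 133*(34489/10890) = 4587037/10890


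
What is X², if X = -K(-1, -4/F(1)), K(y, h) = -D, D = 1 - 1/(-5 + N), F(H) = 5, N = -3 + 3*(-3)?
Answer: 324/289 ≈ 1.1211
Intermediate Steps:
N = -12 (N = -3 - 9 = -12)
D = 18/17 (D = 1 - 1/(-5 - 12) = 1 - 1/(-17) = 1 - 1*(-1/17) = 1 + 1/17 = 18/17 ≈ 1.0588)
K(y, h) = -18/17 (K(y, h) = -1*18/17 = -18/17)
X = 18/17 (X = -1*(-18/17) = 18/17 ≈ 1.0588)
X² = (18/17)² = 324/289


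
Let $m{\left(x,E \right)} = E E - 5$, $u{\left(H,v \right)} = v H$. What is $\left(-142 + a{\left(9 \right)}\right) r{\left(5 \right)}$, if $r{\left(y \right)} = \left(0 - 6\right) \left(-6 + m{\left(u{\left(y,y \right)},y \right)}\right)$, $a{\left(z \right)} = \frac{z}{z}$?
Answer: $11844$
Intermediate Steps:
$u{\left(H,v \right)} = H v$
$m{\left(x,E \right)} = -5 + E^{2}$ ($m{\left(x,E \right)} = E^{2} - 5 = -5 + E^{2}$)
$a{\left(z \right)} = 1$
$r{\left(y \right)} = 66 - 6 y^{2}$ ($r{\left(y \right)} = \left(0 - 6\right) \left(-6 + \left(-5 + y^{2}\right)\right) = - 6 \left(-11 + y^{2}\right) = 66 - 6 y^{2}$)
$\left(-142 + a{\left(9 \right)}\right) r{\left(5 \right)} = \left(-142 + 1\right) \left(66 - 6 \cdot 5^{2}\right) = - 141 \left(66 - 150\right) = \left(-141\right) \left(-84\right) = 11844$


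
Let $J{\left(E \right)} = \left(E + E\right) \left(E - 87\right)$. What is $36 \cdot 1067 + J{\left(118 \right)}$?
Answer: $45728$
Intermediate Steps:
$J{\left(E \right)} = 2 E \left(-87 + E\right)$
$36 \cdot 1067 + J{\left(118 \right)} = 36 \cdot 1067 + 2 \cdot 118 \left(-87 + 118\right) = 38412 + 2 \cdot 118 \cdot 31 = 38412 + 7316 = 45728$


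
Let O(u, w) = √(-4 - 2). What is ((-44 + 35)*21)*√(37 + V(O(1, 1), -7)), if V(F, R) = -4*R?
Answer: -189*√65 ≈ -1523.8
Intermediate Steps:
O(u, w) = I*√6 (O(u, w) = √(-6) = I*√6)
((-44 + 35)*21)*√(37 + V(O(1, 1), -7)) = ((-44 + 35)*21)*√(37 - 4*(-7)) = (-9*21)*√(37 + 28) = -189*√65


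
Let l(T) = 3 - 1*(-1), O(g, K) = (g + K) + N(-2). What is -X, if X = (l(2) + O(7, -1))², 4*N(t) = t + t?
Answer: -81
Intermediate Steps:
N(t) = t/2 (N(t) = (t + t)/4 = (2*t)/4 = t/2)
O(g, K) = -1 + K + g (O(g, K) = (g + K) + (½)*(-2) = (K + g) - 1 = -1 + K + g)
l(T) = 4 (l(T) = 3 + 1 = 4)
X = 81 (X = (4 + (-1 - 1 + 7))² = (4 + 5)² = 9² = 81)
-X = -1*81 = -81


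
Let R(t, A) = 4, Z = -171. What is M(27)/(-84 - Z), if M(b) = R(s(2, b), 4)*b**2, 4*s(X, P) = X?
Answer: 972/29 ≈ 33.517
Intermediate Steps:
s(X, P) = X/4
M(b) = 4*b**2
M(27)/(-84 - Z) = (4*27**2)/(-84 - 1*(-171)) = (4*729)/(-84 + 171) = 2916/87 = 2916*(1/87) = 972/29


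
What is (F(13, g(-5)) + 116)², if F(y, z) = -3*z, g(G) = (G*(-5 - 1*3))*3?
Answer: 59536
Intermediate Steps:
g(G) = -24*G (g(G) = (G*(-5 - 3))*3 = (G*(-8))*3 = -8*G*3 = -24*G)
(F(13, g(-5)) + 116)² = (-(-72)*(-5) + 116)² = (-3*120 + 116)² = (-360 + 116)² = (-244)² = 59536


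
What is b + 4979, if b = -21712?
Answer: -16733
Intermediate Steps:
b + 4979 = -21712 + 4979 = -16733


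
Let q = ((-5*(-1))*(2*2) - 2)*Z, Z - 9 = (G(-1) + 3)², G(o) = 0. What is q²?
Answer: 104976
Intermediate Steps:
Z = 18 (Z = 9 + (0 + 3)² = 9 + 3² = 9 + 9 = 18)
q = 324 (q = ((-5*(-1))*(2*2) - 2)*18 = (5*4 - 2)*18 = (20 - 2)*18 = 18*18 = 324)
q² = 324² = 104976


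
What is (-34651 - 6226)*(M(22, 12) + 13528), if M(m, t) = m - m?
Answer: -552984056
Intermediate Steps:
M(m, t) = 0
(-34651 - 6226)*(M(22, 12) + 13528) = (-34651 - 6226)*(0 + 13528) = -40877*13528 = -552984056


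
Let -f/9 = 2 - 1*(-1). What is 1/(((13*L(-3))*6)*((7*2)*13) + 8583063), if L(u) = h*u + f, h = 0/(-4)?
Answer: 1/8199771 ≈ 1.2195e-7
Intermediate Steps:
h = 0 (h = 0*(-¼) = 0)
f = -27 (f = -9*(2 - 1*(-1)) = -9*(2 + 1) = -9*3 = -27)
L(u) = -27 (L(u) = 0*u - 27 = 0 - 27 = -27)
1/(((13*L(-3))*6)*((7*2)*13) + 8583063) = 1/(((13*(-27))*6)*((7*2)*13) + 8583063) = 1/((-351*6)*(14*13) + 8583063) = 1/(-2106*182 + 8583063) = 1/(-383292 + 8583063) = 1/8199771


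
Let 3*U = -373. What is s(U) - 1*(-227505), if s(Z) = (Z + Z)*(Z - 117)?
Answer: 2587649/9 ≈ 2.8752e+5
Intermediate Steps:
U = -373/3 (U = (⅓)*(-373) = -373/3 ≈ -124.33)
s(Z) = 2*Z*(-117 + Z) (s(Z) = (2*Z)*(-117 + Z) = 2*Z*(-117 + Z))
s(U) - 1*(-227505) = 2*(-373/3)*(-117 - 373/3) - 1*(-227505) = 2*(-373/3)*(-724/3) + 227505 = 540104/9 + 227505 = 2587649/9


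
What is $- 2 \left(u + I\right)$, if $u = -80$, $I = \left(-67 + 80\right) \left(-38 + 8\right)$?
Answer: $940$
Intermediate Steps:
$I = -390$ ($I = 13 \left(-30\right) = -390$)
$- 2 \left(u + I\right) = - 2 \left(-80 - 390\right) = \left(-2\right) \left(-470\right) = 940$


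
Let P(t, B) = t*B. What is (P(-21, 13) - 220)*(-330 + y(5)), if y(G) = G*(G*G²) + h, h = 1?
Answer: -145928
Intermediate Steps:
y(G) = 1 + G⁴ (y(G) = G*(G*G²) + 1 = G*G³ + 1 = G⁴ + 1 = 1 + G⁴)
P(t, B) = B*t
(P(-21, 13) - 220)*(-330 + y(5)) = (13*(-21) - 220)*(-330 + (1 + 5⁴)) = (-273 - 220)*(-330 + (1 + 625)) = -493*(-330 + 626) = -493*296 = -145928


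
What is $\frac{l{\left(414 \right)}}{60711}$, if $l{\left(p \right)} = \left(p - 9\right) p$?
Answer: $\frac{55890}{20237} \approx 2.7618$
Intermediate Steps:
$l{\left(p \right)} = p \left(-9 + p\right)$ ($l{\left(p \right)} = \left(-9 + p\right) p = p \left(-9 + p\right)$)
$\frac{l{\left(414 \right)}}{60711} = \frac{414 \left(-9 + 414\right)}{60711} = 414 \cdot 405 \cdot \frac{1}{60711} = 167670 \cdot \frac{1}{60711} = \frac{55890}{20237}$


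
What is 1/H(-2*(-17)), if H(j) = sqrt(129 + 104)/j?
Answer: 34*sqrt(233)/233 ≈ 2.2274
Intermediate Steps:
H(j) = sqrt(233)/j
1/H(-2*(-17)) = 1/(sqrt(233)/((-2*(-17)))) = 1/(sqrt(233)/34) = 34*sqrt(233)/233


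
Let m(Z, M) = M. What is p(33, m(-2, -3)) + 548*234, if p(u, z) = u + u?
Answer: 128298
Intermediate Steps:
p(u, z) = 2*u
p(33, m(-2, -3)) + 548*234 = 2*33 + 548*234 = 66 + 128232 = 128298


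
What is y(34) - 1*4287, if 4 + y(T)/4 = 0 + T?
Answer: -4167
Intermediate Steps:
y(T) = -16 + 4*T (y(T) = -16 + 4*(0 + T) = -16 + 4*T)
y(34) - 1*4287 = (-16 + 4*34) - 1*4287 = (-16 + 136) - 4287 = 120 - 4287 = -4167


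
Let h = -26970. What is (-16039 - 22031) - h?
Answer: -11100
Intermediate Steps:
(-16039 - 22031) - h = (-16039 - 22031) - 1*(-26970) = -38070 + 26970 = -11100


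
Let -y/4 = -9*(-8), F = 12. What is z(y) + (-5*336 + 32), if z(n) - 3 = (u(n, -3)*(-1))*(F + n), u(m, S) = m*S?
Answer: 236819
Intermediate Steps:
y = -288 (y = -(-36)*(-8) = -4*72 = -288)
u(m, S) = S*m
z(n) = 3 + 3*n*(12 + n) (z(n) = 3 + (-3*n*(-1))*(12 + n) = 3 + (3*n)*(12 + n) = 3 + 3*n*(12 + n))
z(y) + (-5*336 + 32) = (3 + 3*(-288)² + 36*(-288)) + (-5*336 + 32) = (3 + 3*82944 - 10368) + (-1680 + 32) = (3 + 248832 - 10368) - 1648 = 238467 - 1648 = 236819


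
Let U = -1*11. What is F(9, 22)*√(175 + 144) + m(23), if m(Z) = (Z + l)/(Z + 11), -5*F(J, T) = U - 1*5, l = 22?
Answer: 45/34 + 16*√319/5 ≈ 58.477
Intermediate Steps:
U = -11
F(J, T) = 16/5 (F(J, T) = -(-11 - 1*5)/5 = -(-11 - 5)/5 = -⅕*(-16) = 16/5)
m(Z) = (22 + Z)/(11 + Z) (m(Z) = (Z + 22)/(Z + 11) = (22 + Z)/(11 + Z))
F(9, 22)*√(175 + 144) + m(23) = 16*√(175 + 144)/5 + (22 + 23)/(11 + 23) = 16*√319/5 + 45/34 = 45/34 + 16*√319/5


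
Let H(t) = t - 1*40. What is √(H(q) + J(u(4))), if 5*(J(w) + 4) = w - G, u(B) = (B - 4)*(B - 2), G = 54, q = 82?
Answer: 2*√170/5 ≈ 5.2154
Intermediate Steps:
H(t) = -40 + t (H(t) = t - 40 = -40 + t)
u(B) = (-4 + B)*(-2 + B)
J(w) = -74/5 + w/5 (J(w) = -4 + (w - 1*54)/5 = -4 + (w - 54)/5 = -4 + (-54 + w)/5 = -4 + (-54/5 + w/5) = -74/5 + w/5)
√(H(q) + J(u(4))) = √((-40 + 82) + (-74/5 + (8 + 4² - 6*4)/5)) = √(42 + (-74/5 + (8 + 16 - 24)/5)) = √(42 + (-74/5 + (⅕)*0)) = √(42 + (-74/5 + 0)) = √(42 - 74/5) = √(136/5) = 2*√170/5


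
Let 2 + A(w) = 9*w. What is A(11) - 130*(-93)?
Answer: 12187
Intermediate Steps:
A(w) = -2 + 9*w
A(11) - 130*(-93) = (-2 + 9*11) - 130*(-93) = (-2 + 99) + 12090 = 97 + 12090 = 12187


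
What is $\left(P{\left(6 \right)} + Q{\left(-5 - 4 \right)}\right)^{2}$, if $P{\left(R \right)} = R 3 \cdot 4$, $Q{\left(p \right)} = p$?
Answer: $3969$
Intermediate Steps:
$P{\left(R \right)} = 12 R$ ($P{\left(R \right)} = 3 R 4 = 12 R$)
$\left(P{\left(6 \right)} + Q{\left(-5 - 4 \right)}\right)^{2} = \left(12 \cdot 6 - 9\right)^{2} = \left(72 - 9\right)^{2} = 63^{2} = 3969$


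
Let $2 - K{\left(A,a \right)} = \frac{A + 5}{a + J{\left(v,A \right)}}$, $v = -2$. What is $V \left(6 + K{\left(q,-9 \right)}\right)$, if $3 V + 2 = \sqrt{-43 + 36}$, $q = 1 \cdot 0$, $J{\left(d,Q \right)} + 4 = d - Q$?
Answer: $- \frac{50}{9} + \frac{25 i \sqrt{7}}{9} \approx -5.5556 + 7.3493 i$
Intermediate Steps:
$J{\left(d,Q \right)} = -4 + d - Q$ ($J{\left(d,Q \right)} = -4 - \left(Q - d\right) = -4 + d - Q$)
$q = 0$
$V = - \frac{2}{3} + \frac{i \sqrt{7}}{3}$ ($V = - \frac{2}{3} + \frac{\sqrt{-43 + 36}}{3} = - \frac{2}{3} + \frac{\sqrt{-7}}{3} = - \frac{2}{3} + \frac{i \sqrt{7}}{3} \approx -0.66667 + 0.88192 i$)
$K{\left(A,a \right)} = 2 - \frac{5 + A}{-6 + a - A}$ ($K{\left(A,a \right)} = 2 - \frac{A + 5}{a - \left(6 + A\right)} = 2 - \frac{5 + A}{a - \left(6 + A\right)} = 2 - \frac{5 + A}{-6 + a - A}$)
$V \left(6 + K{\left(q,-9 \right)}\right) = \left(- \frac{2}{3} + \frac{i \sqrt{7}}{3}\right) \left(6 + \frac{17 - -18 + 3 \cdot 0}{6 + 0 - -9}\right) = \left(- \frac{2}{3} + \frac{i \sqrt{7}}{3}\right) \left(6 + \frac{17 + 18 + 0}{6 + 0 + 9}\right) = \left(- \frac{2}{3} + \frac{i \sqrt{7}}{3}\right) \left(6 + \frac{1}{15} \cdot 35\right) = \left(- \frac{2}{3} + \frac{i \sqrt{7}}{3}\right) \left(6 + \frac{7}{3}\right) = \left(- \frac{2}{3} + \frac{i \sqrt{7}}{3}\right) \frac{25}{3} = - \frac{50}{9} + \frac{25 i \sqrt{7}}{9}$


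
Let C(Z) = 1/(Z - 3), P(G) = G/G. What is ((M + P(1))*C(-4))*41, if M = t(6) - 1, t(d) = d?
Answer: -246/7 ≈ -35.143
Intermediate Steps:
P(G) = 1
M = 5 (M = 6 - 1 = 5)
C(Z) = 1/(-3 + Z)
((M + P(1))*C(-4))*41 = ((5 + 1)/(-3 - 4))*41 = (6/(-7))*41 = (6*(-⅐))*41 = -6/7*41 = -246/7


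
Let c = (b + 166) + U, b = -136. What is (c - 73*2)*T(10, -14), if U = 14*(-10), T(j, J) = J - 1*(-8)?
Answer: 1536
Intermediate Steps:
T(j, J) = 8 + J (T(j, J) = J + 8 = 8 + J)
U = -140
c = -110 (c = (-136 + 166) - 140 = 30 - 140 = -110)
(c - 73*2)*T(10, -14) = (-110 - 73*2)*(8 - 14) = (-110 - 1*146)*(-6) = (-110 - 146)*(-6) = -256*(-6) = 1536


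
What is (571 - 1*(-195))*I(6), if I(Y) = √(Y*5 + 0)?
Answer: 766*√30 ≈ 4195.6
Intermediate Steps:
I(Y) = √5*√Y (I(Y) = √(5*Y + 0) = √(5*Y) = √5*√Y)
(571 - 1*(-195))*I(6) = (571 - 1*(-195))*(√5*√6) = (571 + 195)*√30 = 766*√30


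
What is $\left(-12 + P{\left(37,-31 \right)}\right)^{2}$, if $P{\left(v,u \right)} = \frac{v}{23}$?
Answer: $\frac{57121}{529} \approx 107.98$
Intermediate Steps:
$P{\left(v,u \right)} = \frac{v}{23}$ ($P{\left(v,u \right)} = v \frac{1}{23} = \frac{v}{23}$)
$\left(-12 + P{\left(37,-31 \right)}\right)^{2} = \left(-12 + \frac{1}{23} \cdot 37\right)^{2} = \left(-12 + \frac{37}{23}\right)^{2} = \left(- \frac{239}{23}\right)^{2} = \frac{57121}{529}$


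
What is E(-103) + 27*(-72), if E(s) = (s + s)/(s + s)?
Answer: -1943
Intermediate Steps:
E(s) = 1 (E(s) = (2*s)/((2*s)) = (2*s)*(1/(2*s)) = 1)
E(-103) + 27*(-72) = 1 + 27*(-72) = 1 - 1944 = -1943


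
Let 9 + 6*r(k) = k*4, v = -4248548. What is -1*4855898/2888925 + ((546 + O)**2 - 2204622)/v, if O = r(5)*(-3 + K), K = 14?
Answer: -182250692473823/147284838370800 ≈ -1.2374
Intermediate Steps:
r(k) = -3/2 + 2*k/3 (r(k) = -3/2 + (k*4)/6 = -3/2 + (4*k)/6 = -3/2 + 2*k/3)
O = 121/6 (O = (-3/2 + (2/3)*5)*(-3 + 14) = (-3/2 + 10/3)*11 = (11/6)*11 = 121/6 ≈ 20.167)
-1*4855898/2888925 + ((546 + O)**2 - 2204622)/v = -1*4855898/2888925 + ((546 + 121/6)**2 - 2204622)/(-4248548) = -4855898*1/2888925 + ((3397/6)**2 - 2204622)*(-1/4248548) = -4855898/2888925 + (11539609/36 - 2204622)*(-1/4248548) = -4855898/2888925 - 67826783/36*(-1/4248548) = -4855898/2888925 + 67826783/152947728 = -182250692473823/147284838370800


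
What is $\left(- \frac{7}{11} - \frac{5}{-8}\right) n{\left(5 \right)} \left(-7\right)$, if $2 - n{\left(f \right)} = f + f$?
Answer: $- \frac{7}{11} \approx -0.63636$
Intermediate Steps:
$n{\left(f \right)} = 2 - 2 f$ ($n{\left(f \right)} = 2 - \left(f + f\right) = 2 - 2 f$)
$\left(- \frac{7}{11} - \frac{5}{-8}\right) n{\left(5 \right)} \left(-7\right) = \left(- \frac{7}{11} - \frac{5}{-8}\right) \left(2 - 10\right) \left(-7\right) = \left(\left(-7\right) \frac{1}{11} - - \frac{5}{8}\right) \left(2 - 10\right) \left(-7\right) = \left(- \frac{7}{11} + \frac{5}{8}\right) \left(-8\right) \left(-7\right) = \left(- \frac{1}{88}\right) \left(-8\right) \left(-7\right) = \frac{1}{11} \left(-7\right) = - \frac{7}{11}$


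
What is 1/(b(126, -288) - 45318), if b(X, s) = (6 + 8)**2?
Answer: -1/45122 ≈ -2.2162e-5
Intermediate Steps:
b(X, s) = 196 (b(X, s) = 14**2 = 196)
1/(b(126, -288) - 45318) = 1/(196 - 45318) = 1/(-45122) = -1/45122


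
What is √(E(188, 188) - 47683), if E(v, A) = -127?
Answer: I*√47810 ≈ 218.66*I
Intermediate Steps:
√(E(188, 188) - 47683) = √(-127 - 47683) = √(-47810) = I*√47810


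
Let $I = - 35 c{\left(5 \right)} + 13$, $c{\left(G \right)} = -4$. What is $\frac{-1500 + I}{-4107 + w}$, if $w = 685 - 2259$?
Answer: $\frac{1347}{5681} \approx 0.23711$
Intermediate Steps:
$w = -1574$
$I = 153$ ($I = \left(-35\right) \left(-4\right) + 13 = 140 + 13 = 153$)
$\frac{-1500 + I}{-4107 + w} = \frac{-1500 + 153}{-4107 - 1574} = - \frac{1347}{-5681} = \left(-1347\right) \left(- \frac{1}{5681}\right) = \frac{1347}{5681}$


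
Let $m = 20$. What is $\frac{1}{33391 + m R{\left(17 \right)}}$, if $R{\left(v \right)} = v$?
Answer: $\frac{1}{33731} \approx 2.9646 \cdot 10^{-5}$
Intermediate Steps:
$\frac{1}{33391 + m R{\left(17 \right)}} = \frac{1}{33391 + 20 \cdot 17} = \frac{1}{33391 + 340} = \frac{1}{33731}$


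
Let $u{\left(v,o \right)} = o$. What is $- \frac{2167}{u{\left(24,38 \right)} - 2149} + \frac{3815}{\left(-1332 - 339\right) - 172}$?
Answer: $- \frac{4059684}{3890573} \approx -1.0435$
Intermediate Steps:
$- \frac{2167}{u{\left(24,38 \right)} - 2149} + \frac{3815}{\left(-1332 - 339\right) - 172} = - \frac{2167}{38 - 2149} + \frac{3815}{\left(-1332 - 339\right) - 172} = - \frac{2167}{38 - 2149} + \frac{3815}{-1671 - 172} = - \frac{2167}{-2111} + \frac{3815}{-1843} = \left(-2167\right) \left(- \frac{1}{2111}\right) + 3815 \left(- \frac{1}{1843}\right) = \frac{2167}{2111} - \frac{3815}{1843} = - \frac{4059684}{3890573}$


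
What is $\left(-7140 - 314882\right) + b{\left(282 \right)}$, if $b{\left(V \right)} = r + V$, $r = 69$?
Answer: $-321671$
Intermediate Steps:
$b{\left(V \right)} = 69 + V$
$\left(-7140 - 314882\right) + b{\left(282 \right)} = \left(-7140 - 314882\right) + \left(69 + 282\right) = -322022 + 351 = -321671$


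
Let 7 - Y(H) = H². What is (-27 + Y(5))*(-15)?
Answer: 675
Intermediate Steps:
Y(H) = 7 - H²
(-27 + Y(5))*(-15) = (-27 + (7 - 1*5²))*(-15) = (-27 + (7 - 1*25))*(-15) = (-27 + (7 - 25))*(-15) = (-27 - 18)*(-15) = -45*(-15) = 675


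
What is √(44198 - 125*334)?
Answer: 12*√17 ≈ 49.477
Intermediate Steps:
√(44198 - 125*334) = √(44198 - 41750) = √2448 = 12*√17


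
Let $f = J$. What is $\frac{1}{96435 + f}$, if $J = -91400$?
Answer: $\frac{1}{5035} \approx 0.00019861$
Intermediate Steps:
$f = -91400$
$\frac{1}{96435 + f} = \frac{1}{96435 - 91400} = \frac{1}{5035}$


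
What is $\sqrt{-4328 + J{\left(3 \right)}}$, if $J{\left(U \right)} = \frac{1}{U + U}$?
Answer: $\frac{i \sqrt{155802}}{6} \approx 65.786 i$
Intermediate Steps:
$J{\left(U \right)} = \frac{1}{2 U}$
$\sqrt{-4328 + J{\left(3 \right)}} = \sqrt{-4328 + \frac{1}{2 \cdot 3}} = \sqrt{-4328 + \frac{1}{2} \cdot \frac{1}{3}} = \sqrt{-4328 + \frac{1}{6}} = \sqrt{- \frac{25967}{6}} = \frac{i \sqrt{155802}}{6}$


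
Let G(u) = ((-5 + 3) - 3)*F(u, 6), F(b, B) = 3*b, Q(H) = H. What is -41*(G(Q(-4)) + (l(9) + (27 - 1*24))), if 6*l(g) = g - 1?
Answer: -7913/3 ≈ -2637.7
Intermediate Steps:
l(g) = -1/6 + g/6 (l(g) = (g - 1)/6 = (-1 + g)/6 = -1/6 + g/6)
G(u) = -15*u (G(u) = ((-5 + 3) - 3)*(3*u) = (-2 - 3)*(3*u) = -15*u)
-41*(G(Q(-4)) + (l(9) + (27 - 1*24))) = -41*(-15*(-4) + ((-1/6 + (1/6)*9) + (27 - 1*24))) = -41*(60 + ((-1/6 + 3/2) + (27 - 24))) = -41*(60 + (4/3 + 3)) = -41*(60 + 13/3) = -41*193/3 = -7913/3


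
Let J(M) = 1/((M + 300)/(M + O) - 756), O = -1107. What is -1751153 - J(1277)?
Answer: -222296615109/126943 ≈ -1.7512e+6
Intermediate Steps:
J(M) = 1/(-756 + (300 + M)/(-1107 + M)) (J(M) = 1/((M + 300)/(M - 1107) - 756) = 1/((300 + M)/(-1107 + M) - 756) = 1/(-756 + (300 + M)/(-1107 + M)))
-1751153 - J(1277) = -1751153 - (1107 - 1*1277)/(-837192 + 755*1277) = -1751153 - (1107 - 1277)/(-837192 + 964135) = -1751153 - (-170)/126943 = -1751153 - 1*(-170/126943) = -1751153 + 170/126943 = -222296615109/126943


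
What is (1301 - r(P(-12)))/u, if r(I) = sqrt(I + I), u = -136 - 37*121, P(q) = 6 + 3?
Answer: -1301/4613 + 3*sqrt(2)/4613 ≈ -0.28111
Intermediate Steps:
P(q) = 9
u = -4613 (u = -136 - 4477 = -4613)
r(I) = sqrt(2)*sqrt(I) (r(I) = sqrt(2*I) = sqrt(2)*sqrt(I))
(1301 - r(P(-12)))/u = (1301 - sqrt(2)*sqrt(9))/(-4613) = (1301 - sqrt(2)*3)*(-1/4613) = (1301 - 3*sqrt(2))*(-1/4613) = -1301/4613 + 3*sqrt(2)/4613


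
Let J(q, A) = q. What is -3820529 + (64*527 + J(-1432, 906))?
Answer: -3788233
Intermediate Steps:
-3820529 + (64*527 + J(-1432, 906)) = -3820529 + (64*527 - 1432) = -3820529 + (33728 - 1432) = -3820529 + 32296 = -3788233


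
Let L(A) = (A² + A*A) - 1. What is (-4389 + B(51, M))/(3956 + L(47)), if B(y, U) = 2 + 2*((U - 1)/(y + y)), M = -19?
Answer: -223757/427023 ≈ -0.52399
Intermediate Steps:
L(A) = -1 + 2*A² (L(A) = (A² + A²) - 1 = 2*A² - 1 = -1 + 2*A²)
B(y, U) = 2 + (-1 + U)/y (B(y, U) = 2 + 2*((-1 + U)/((2*y))) = 2 + 2*((-1 + U)*(1/(2*y))) = 2 + 2*((-1 + U)/(2*y)) = 2 + (-1 + U)/y)
(-4389 + B(51, M))/(3956 + L(47)) = (-4389 + (-1 - 19 + 2*51)/51)/(3956 + (-1 + 2*47²)) = (-4389 + (-1 - 19 + 102)/51)/(3956 + (-1 + 2*2209)) = (-4389 + (1/51)*82)/(3956 + (-1 + 4418)) = (-4389 + 82/51)/(3956 + 4417) = -223757/51/8373 = -223757/51*1/8373 = -223757/427023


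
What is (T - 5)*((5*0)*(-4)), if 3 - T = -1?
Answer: 0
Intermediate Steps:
T = 4 (T = 3 - 1*(-1) = 3 + 1 = 4)
(T - 5)*((5*0)*(-4)) = (4 - 5)*((5*0)*(-4)) = -0*(-4) = -1*0 = 0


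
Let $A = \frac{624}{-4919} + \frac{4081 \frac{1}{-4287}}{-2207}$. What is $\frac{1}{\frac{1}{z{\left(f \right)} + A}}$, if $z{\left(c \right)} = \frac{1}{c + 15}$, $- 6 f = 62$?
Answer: $\frac{57248185735}{651569392194} \approx 0.087862$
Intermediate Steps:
$A = - \frac{5883844777}{46540670871}$ ($A = 624 \left(- \frac{1}{4919}\right) + 4081 \left(- \frac{1}{4287}\right) \left(- \frac{1}{2207}\right) = - \frac{624}{4919} - - \frac{4081}{9461409} = - \frac{624}{4919} + \frac{4081}{9461409} = - \frac{5883844777}{46540670871} \approx -0.12642$)
$f = - \frac{31}{3}$ ($f = \left(- \frac{1}{6}\right) 62 = - \frac{31}{3} \approx -10.333$)
$z{\left(c \right)} = \frac{1}{15 + c}$
$\frac{1}{\frac{1}{z{\left(f \right)} + A}} = \frac{1}{\frac{1}{\frac{1}{15 - \frac{31}{3}} - \frac{5883844777}{46540670871}}} = \frac{1}{\frac{1}{\frac{1}{\frac{14}{3}} - \frac{5883844777}{46540670871}}} = \frac{1}{\frac{1}{\frac{3}{14} - \frac{5883844777}{46540670871}}} = \frac{1}{\frac{1}{\frac{57248185735}{651569392194}}} = \frac{1}{\frac{651569392194}{57248185735}} = \frac{57248185735}{651569392194}$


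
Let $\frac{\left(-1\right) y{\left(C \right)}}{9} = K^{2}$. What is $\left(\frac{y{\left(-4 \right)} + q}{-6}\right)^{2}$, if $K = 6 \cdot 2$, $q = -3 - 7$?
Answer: $\frac{426409}{9} \approx 47379.0$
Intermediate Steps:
$q = -10$
$K = 12$
$y{\left(C \right)} = -1296$ ($y{\left(C \right)} = - 9 \cdot 12^{2} = \left(-9\right) 144 = -1296$)
$\left(\frac{y{\left(-4 \right)} + q}{-6}\right)^{2} = \left(\frac{-1296 - 10}{-6}\right)^{2} = \left(\left(-1306\right) \left(- \frac{1}{6}\right)\right)^{2} = \left(\frac{653}{3}\right)^{2} = \frac{426409}{9}$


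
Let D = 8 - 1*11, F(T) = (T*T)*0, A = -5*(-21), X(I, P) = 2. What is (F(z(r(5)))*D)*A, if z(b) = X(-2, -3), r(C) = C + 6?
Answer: 0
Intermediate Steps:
r(C) = 6 + C
z(b) = 2
A = 105
F(T) = 0 (F(T) = T²*0 = 0)
D = -3 (D = 8 - 11 = -3)
(F(z(r(5)))*D)*A = (0*(-3))*105 = 0*105 = 0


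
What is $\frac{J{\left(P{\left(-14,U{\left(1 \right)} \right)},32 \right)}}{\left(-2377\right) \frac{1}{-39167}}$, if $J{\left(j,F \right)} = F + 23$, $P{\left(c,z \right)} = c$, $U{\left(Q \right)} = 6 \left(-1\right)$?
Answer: $\frac{2154185}{2377} \approx 906.26$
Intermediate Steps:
$U{\left(Q \right)} = -6$
$J{\left(j,F \right)} = 23 + F$
$\frac{J{\left(P{\left(-14,U{\left(1 \right)} \right)},32 \right)}}{\left(-2377\right) \frac{1}{-39167}} = \frac{23 + 32}{\left(-2377\right) \frac{1}{-39167}} = \frac{55}{\left(-2377\right) \left(- \frac{1}{39167}\right)} = \frac{55}{\frac{2377}{39167}} = 55 \cdot \frac{39167}{2377} = \frac{2154185}{2377}$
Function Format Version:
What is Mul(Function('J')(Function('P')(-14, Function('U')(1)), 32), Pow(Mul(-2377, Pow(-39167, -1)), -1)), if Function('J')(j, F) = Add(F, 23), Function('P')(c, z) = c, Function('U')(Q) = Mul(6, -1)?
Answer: Rational(2154185, 2377) ≈ 906.26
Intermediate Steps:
Function('U')(Q) = -6
Function('J')(j, F) = Add(23, F)
Mul(Function('J')(Function('P')(-14, Function('U')(1)), 32), Pow(Mul(-2377, Pow(-39167, -1)), -1)) = Mul(Add(23, 32), Pow(Mul(-2377, Pow(-39167, -1)), -1)) = Mul(55, Pow(Mul(-2377, Rational(-1, 39167)), -1)) = Mul(55, Pow(Rational(2377, 39167), -1)) = Mul(55, Rational(39167, 2377)) = Rational(2154185, 2377)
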